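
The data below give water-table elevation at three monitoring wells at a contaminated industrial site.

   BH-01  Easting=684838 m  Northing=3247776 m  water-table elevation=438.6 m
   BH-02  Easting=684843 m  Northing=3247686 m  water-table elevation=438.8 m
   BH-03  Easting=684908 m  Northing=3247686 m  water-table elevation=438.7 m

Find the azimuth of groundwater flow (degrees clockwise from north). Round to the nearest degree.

Three-point gradient (reference BH-01): Δ to BH-02 = (5, -90, +0.2), Δ to BH-03 = (70, -90, +0.1).
∂h/∂x = -0.001538, ∂h/∂y = -0.002308 (det = 5850).
Flow direction (−∇h) has components (+0.001538 E, +0.002308 N).
Azimuth = atan2(E, N) = atan2(+0.001538, +0.002308) = 33.7° ≈ 034°.

034°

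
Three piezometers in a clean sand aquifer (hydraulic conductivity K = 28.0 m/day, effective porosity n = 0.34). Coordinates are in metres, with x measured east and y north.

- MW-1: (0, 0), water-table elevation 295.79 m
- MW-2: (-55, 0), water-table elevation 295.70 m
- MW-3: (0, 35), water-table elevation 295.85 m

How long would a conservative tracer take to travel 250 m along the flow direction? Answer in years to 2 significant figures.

3.5 years

∂h/∂x = (295.70 − 295.79) / (-55 − 0) = +0.001636
∂h/∂y = (295.85 − 295.79) / (35 − 0) = +0.001714
|∇h| = √(0.001636² + 0.001714²) = 0.002369
Seepage velocity v = K·i/n = 28.0 × 0.002369 / 0.34 = 0.1951 m/day.
t = 250 / 0.1951 = 1281 days = 3.51 years.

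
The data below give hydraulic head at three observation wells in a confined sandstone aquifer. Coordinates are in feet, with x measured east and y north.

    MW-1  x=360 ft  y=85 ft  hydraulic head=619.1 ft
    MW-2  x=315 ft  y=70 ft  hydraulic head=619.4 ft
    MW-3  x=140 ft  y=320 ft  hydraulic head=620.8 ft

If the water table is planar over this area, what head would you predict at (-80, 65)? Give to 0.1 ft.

Three-point gradient (reference MW-1): Δ to MW-2 = (-45, -15, +0.3), Δ to MW-3 = (-220, 235, +1.7).
∂h/∂x = -0.006919, ∂h/∂y = +0.0007568 (det = -13875).
h(-80, 65) = 619.1 + (-0.006919)·(-440) + (+0.0007568)·(-20) = 619.1 +3.044 -0.015 = 622.129 ft.

622.1 ft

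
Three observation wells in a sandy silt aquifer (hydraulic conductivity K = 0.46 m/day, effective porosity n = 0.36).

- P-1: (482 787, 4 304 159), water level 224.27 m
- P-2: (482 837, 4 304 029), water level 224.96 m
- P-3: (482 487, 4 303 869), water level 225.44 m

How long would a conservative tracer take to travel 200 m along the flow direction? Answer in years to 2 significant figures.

With h = a·x + b·y + c and P-1 as origin, the differences give:
  50·a + (-130)·b = +0.69
  (-300)·a + (-290)·b = +1.17
Eliminate b (×(-290) and ×(-130), subtract): -53500·a = -48.000 → a = ∂h/∂x = +0.0008972
Back-substitute: b = ∂h/∂y = -0.004963.
|∇h| = √(0.0008972² + -0.004963²) = 0.005043
Seepage velocity v = K·i/n = 0.46 × 0.005043 / 0.36 = 0.006444 m/day.
t = 200 / 0.006444 = 3.104e+04 days = 85 years.

85 years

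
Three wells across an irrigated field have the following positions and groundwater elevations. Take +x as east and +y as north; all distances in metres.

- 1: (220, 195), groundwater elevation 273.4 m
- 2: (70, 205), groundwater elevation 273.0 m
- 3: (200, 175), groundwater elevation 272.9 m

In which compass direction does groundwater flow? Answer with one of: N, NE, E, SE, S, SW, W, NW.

Taking 1 as reference: 2−1 = (-150, 10, -0.4); 3−1 = (-20, -20, -0.5).
Determinant of the coordinate differences = (-150)·(-20) − (-20)·10 = 3200.
∂h/∂x = [(-0.4)·(-20) − (-0.5)·10] / 3200 = +0.004062
∂h/∂y = [(-150)·(-0.5) − (-20)·(-0.4)] / 3200 = +0.02094
Flow = −∇h = (-0.004062 east, -0.02094 north), which points south.

S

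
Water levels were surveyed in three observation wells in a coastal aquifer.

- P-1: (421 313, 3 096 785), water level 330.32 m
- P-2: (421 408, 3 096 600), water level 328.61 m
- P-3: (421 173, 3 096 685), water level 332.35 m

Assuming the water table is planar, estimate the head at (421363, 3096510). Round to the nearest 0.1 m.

Three-point gradient (reference P-1): Δ to P-2 = (95, -185, -1.71), Δ to P-3 = (-140, -100, +2.03).
∂h/∂x = -0.01544, ∂h/∂y = +0.001315 (det = -35400).
h(421363, 3096510) = 330.32 + (-0.01544)·(50) + (+0.001315)·(-275) = 330.32 -0.772 -0.362 = 329.186 m.

329.2 m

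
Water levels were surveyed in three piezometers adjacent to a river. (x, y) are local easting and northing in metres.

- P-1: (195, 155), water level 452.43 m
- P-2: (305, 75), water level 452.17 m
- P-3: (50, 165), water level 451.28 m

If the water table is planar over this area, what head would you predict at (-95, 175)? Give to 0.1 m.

Taking P-1 as reference: P-2−P-1 = (110, -80, -0.26); P-3−P-1 = (-145, 10, -1.15).
Determinant of the coordinate differences = 110·10 − (-145)·(-80) = -10500.
∂h/∂x = [(-0.26)·10 − (-1.15)·(-80)] / -10500 = +0.009010
∂h/∂y = [110·(-1.15) − (-145)·(-0.26)] / -10500 = +0.01564
h(-95, 175) = 452.43 + (+0.009010)·(-290) + (+0.01564)·(20) = 452.43 -2.613 +0.313 = 450.130 m.

450.1 m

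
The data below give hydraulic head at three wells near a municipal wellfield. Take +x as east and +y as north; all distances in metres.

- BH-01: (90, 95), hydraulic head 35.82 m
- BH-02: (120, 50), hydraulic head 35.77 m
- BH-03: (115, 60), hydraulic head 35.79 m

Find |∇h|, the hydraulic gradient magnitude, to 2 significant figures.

Differences from BH-01: to BH-02 (Δx, Δy, Δh) = (30, -45, -0.05); to BH-03 = (25, -35, -0.03).
Solve a·Δx + b·Δy = Δh: det = 30·(-35) − 25·(-45) = 75.
∂h/∂x = [(-0.05)·(-35) − (-0.03)·(-45)] / 75 = +0.005333
∂h/∂y = [30·(-0.03) − 25·(-0.05)] / 75 = +0.004667
|∇h| = √(0.005333² + 0.004667²) = 0.007087

0.0071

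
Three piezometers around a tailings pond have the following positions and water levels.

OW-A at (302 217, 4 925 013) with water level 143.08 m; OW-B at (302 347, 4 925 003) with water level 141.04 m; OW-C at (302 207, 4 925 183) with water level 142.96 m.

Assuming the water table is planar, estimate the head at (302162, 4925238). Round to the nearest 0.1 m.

With h = a·x + b·y + c and OW-A as origin, the differences give:
  130·a + (-10)·b = -2.04
  (-10)·a + 170·b = -0.12
Eliminate b (×170 and ×(-10), subtract): 22000·a = -348.000 → a = ∂h/∂x = -0.01582
Back-substitute: b = ∂h/∂y = -0.001636.
h(302162, 4925238) = 143.08 + (-0.01582)·(-55) + (-0.001636)·(225) = 143.08 +0.870 -0.368 = 143.582 m.

143.6 m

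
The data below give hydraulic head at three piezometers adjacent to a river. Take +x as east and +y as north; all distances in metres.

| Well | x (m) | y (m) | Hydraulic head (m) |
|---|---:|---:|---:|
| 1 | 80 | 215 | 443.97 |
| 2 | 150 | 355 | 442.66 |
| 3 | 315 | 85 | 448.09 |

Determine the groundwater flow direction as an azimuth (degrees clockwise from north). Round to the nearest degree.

326°

Differences from 1: to 2 (Δx, Δy, Δh) = (70, 140, -1.31); to 3 = (235, -130, +4.12).
Determinant of the coordinate differences = 70·(-130) − 235·140 = -42000.
∂h/∂x = [(-1.31)·(-130) − (+4.12)·140] / -42000 = +0.009679
∂h/∂y = [70·(+4.12) − 235·(-1.31)] / -42000 = -0.01420
Flow direction (−∇h) has components (-0.009679 E, +0.01420 N).
Azimuth = atan2(E, N) = atan2(-0.009679, +0.01420) = 325.7° ≈ 326°.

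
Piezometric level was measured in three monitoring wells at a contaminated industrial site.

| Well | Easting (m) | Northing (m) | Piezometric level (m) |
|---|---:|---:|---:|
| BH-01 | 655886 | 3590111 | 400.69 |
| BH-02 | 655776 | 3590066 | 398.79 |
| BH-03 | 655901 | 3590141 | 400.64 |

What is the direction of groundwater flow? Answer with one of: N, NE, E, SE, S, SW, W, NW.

NW

Three-point gradient (reference BH-01): Δ to BH-02 = (-110, -45, -1.90), Δ to BH-03 = (15, 30, -0.05).
∂h/∂x = +0.02257, ∂h/∂y = -0.01295 (det = -2625).
Flow = −∇h = (-0.02257 east, +0.01295 north), which points northwest.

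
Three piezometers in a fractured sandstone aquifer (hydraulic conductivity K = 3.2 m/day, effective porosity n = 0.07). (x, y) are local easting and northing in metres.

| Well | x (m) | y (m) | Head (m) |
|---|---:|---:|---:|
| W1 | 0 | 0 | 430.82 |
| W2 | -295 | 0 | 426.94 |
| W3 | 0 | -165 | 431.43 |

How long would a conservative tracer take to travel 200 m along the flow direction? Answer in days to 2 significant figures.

∂h/∂x = (426.94 − 430.82) / (-295 − 0) = +0.01315
∂h/∂y = (431.43 − 430.82) / (-165 − 0) = -0.003697
|∇h| = √(0.01315² + -0.003697²) = 0.01366
Seepage velocity v = K·i/n = 3.2 × 0.01366 / 0.07 = 0.6245 m/day.
t = 200 / 0.6245 = 320.3 days.

320 days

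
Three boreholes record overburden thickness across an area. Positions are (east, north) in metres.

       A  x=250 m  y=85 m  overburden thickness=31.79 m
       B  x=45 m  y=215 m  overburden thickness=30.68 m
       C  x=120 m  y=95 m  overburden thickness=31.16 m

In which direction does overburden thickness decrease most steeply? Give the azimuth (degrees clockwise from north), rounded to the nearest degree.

Differences from A: to B (Δx, Δy, Δh) = (-205, 130, -1.11); to C = (-130, 10, -0.63).
Solve a·Δx + b·Δy = Δd: det = (-205)·10 − (-130)·130 = 14850.
∂d/∂x = [(-1.11)·10 − (-0.63)·130] / 14850 = +0.004768
∂d/∂y = [(-205)·(-0.63) − (-130)·(-1.11)] / 14850 = -0.001020
Steepest decrease is along −∇f: components (-0.004768 E, +0.001020 N).
Azimuth = atan2(-0.004768, +0.001020) = 282.1° ≈ 282°.

282°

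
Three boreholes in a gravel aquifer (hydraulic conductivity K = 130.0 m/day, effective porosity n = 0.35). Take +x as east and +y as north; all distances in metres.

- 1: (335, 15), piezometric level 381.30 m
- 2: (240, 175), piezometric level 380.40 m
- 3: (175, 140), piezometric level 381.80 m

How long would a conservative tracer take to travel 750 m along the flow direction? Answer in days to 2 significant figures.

With h = a·x + b·y + c and 1 as origin, the differences give:
  (-95)·a + 160·b = -0.90
  (-160)·a + 125·b = +0.50
Eliminate b (×125 and ×160, subtract): 13725·a = -192.500 → a = ∂h/∂x = -0.01403
Back-substitute: b = ∂h/∂y = -0.01395.
|∇h| = √(-0.01403² + -0.01395²) = 0.01978
Seepage velocity v = K·i/n = 130.0 × 0.01978 / 0.35 = 7.347 m/day.
t = 750 / 7.347 = 102.1 days.

100 days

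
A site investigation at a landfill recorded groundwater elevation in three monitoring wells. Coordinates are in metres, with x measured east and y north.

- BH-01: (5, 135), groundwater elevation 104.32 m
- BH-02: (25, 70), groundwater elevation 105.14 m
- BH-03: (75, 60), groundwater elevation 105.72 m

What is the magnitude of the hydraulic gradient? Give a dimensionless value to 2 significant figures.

Differences from BH-01: to BH-02 (Δx, Δy, Δh) = (20, -65, +0.82); to BH-03 = (70, -75, +1.40).
Determinant of the coordinate differences = 20·(-75) − 70·(-65) = 3050.
∂h/∂x = [(+0.82)·(-75) − (+1.40)·(-65)] / 3050 = +0.009672
∂h/∂y = [20·(+1.40) − 70·(+0.82)] / 3050 = -0.009639
|∇h| = √(0.009672² + -0.009639²) = 0.01365

0.014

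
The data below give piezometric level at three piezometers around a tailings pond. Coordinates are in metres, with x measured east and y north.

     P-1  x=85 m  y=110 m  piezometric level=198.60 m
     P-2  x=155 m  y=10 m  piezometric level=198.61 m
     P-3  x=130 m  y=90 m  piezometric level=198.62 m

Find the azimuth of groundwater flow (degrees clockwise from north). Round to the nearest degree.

Differences from P-1: to P-2 (Δx, Δy, Δh) = (70, -100, +0.01); to P-3 = (45, -20, +0.02).
Solve a·Δx + b·Δy = Δh: det = 70·(-20) − 45·(-100) = 3100.
∂h/∂x = [(+0.01)·(-20) − (+0.02)·(-100)] / 3100 = +0.0005806
∂h/∂y = [70·(+0.02) − 45·(+0.01)] / 3100 = +0.0003065
Flow direction (−∇h) has components (-0.0005806 E, -0.0003065 N).
Azimuth = atan2(E, N) = atan2(-0.0005806, -0.0003065) = 242.2° ≈ 242°.

242°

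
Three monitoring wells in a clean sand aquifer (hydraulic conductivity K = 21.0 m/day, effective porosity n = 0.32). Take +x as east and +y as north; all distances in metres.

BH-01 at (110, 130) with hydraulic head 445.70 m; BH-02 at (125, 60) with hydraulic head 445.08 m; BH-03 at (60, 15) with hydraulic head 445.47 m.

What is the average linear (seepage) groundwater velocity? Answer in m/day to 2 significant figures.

With h = a·x + b·y + c and BH-01 as origin, the differences give:
  15·a + (-70)·b = -0.62
  (-50)·a + (-115)·b = -0.23
Eliminate b (×(-115) and ×(-70), subtract): -5225·a = 55.200 → a = ∂h/∂x = -0.01056
Back-substitute: b = ∂h/∂y = +0.006593.
|∇h| = √(-0.01056² + 0.006593²) = 0.01245
Seepage velocity v = K·i/n = 21.0 × 0.01245 / 0.32 = 0.817 m/day.

0.82 m/day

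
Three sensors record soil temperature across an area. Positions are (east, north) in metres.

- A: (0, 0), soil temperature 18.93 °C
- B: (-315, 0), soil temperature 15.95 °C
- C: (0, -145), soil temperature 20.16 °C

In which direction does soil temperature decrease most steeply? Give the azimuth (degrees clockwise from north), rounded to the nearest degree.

312°

∂T/∂x = (15.95 − 18.93) / (-315 − 0) = +0.009460
∂T/∂y = (20.16 − 18.93) / (-145 − 0) = -0.008483
Steepest decrease is along −∇f: components (-0.009460 E, +0.008483 N).
Azimuth = atan2(-0.009460, +0.008483) = 311.9° ≈ 312°.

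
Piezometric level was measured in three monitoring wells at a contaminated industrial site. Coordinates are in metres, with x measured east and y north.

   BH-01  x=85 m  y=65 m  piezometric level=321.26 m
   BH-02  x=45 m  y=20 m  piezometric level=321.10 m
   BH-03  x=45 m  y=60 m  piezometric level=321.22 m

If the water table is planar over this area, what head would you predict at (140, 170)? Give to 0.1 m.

With h = a·x + b·y + c and BH-01 as origin, the differences give:
  (-40)·a + (-45)·b = -0.16
  (-40)·a + (-5)·b = -0.04
Eliminate b (×(-5) and ×(-45), subtract): -1600·a = -1.000 → a = ∂h/∂x = +0.0006250
Back-substitute: b = ∂h/∂y = +0.003000.
h(140, 170) = 321.26 + (+0.0006250)·(55) + (+0.003000)·(105) = 321.26 +0.034 +0.315 = 321.609 m.

321.6 m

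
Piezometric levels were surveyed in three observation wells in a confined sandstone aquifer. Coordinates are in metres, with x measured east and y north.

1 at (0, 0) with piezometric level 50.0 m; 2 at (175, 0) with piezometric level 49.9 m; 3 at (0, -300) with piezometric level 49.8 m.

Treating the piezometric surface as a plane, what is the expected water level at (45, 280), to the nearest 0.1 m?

∂h/∂x = (49.9 − 50.0) / (175 − 0) = -0.0005714
∂h/∂y = (49.8 − 50.0) / (-300 − 0) = +0.0006667
h(45, 280) = 50.0 + (-0.0005714)·(45) + (+0.0006667)·(280) = 50.0 -0.026 +0.187 = 50.161 m.

50.2 m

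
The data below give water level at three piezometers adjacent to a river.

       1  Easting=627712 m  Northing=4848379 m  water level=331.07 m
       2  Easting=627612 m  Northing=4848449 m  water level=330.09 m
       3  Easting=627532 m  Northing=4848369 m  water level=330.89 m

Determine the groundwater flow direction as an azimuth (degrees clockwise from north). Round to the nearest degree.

With h = a·x + b·y + c and 1 as origin, the differences give:
  (-100)·a + 70·b = -0.98
  (-180)·a + (-10)·b = -0.18
Eliminate b (×(-10) and ×70, subtract): 13600·a = 22.400 → a = ∂h/∂x = +0.001647
Back-substitute: b = ∂h/∂y = -0.01165.
Flow direction (−∇h) has components (-0.001647 E, +0.01165 N).
Azimuth = atan2(E, N) = atan2(-0.001647, +0.01165) = 352.0° ≈ 352°.

352°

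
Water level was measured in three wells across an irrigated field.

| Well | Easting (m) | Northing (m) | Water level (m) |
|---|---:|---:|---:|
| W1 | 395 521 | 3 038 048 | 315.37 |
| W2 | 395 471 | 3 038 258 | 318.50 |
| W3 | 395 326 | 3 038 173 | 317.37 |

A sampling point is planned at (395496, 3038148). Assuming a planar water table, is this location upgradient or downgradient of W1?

upgradient

Differences from W1: to W2 (Δx, Δy, Δh) = (-50, 210, +3.13); to W3 = (-195, 125, +2.00).
Determinant of the coordinate differences = (-50)·125 − (-195)·210 = 34700.
∂h/∂x = [(+3.13)·125 − (+2.00)·210] / 34700 = -0.0008285
∂h/∂y = [(-50)·(+2.00) − (-195)·(+3.13)] / 34700 = +0.01471
Head at (395496, 3038148) = 315.37 + (-0.0008285)·(-25) + (+0.01471)·(100) = 316.86 m.
That is higher than the 315.37 m at W1, so the point is upgradient.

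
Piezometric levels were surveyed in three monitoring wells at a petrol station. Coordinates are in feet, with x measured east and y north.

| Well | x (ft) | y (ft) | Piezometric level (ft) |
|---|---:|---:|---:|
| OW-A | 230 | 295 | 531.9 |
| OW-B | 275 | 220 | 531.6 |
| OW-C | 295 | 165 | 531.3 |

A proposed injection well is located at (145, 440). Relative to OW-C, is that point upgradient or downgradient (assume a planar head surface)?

upgradient

Differences from OW-A: to OW-B (Δx, Δy, Δh) = (45, -75, -0.3); to OW-C = (65, -130, -0.6).
Determinant of the coordinate differences = 45·(-130) − 65·(-75) = -975.
∂h/∂x = [(-0.3)·(-130) − (-0.6)·(-75)] / -975 = +0.006154
∂h/∂y = [45·(-0.6) − 65·(-0.3)] / -975 = +0.007692
Head at (145, 440) = 531.9 + (+0.006154)·(-85) + (+0.007692)·(145) = 532.49 ft.
That is higher than the 531.3 ft at OW-C, so the point is upgradient.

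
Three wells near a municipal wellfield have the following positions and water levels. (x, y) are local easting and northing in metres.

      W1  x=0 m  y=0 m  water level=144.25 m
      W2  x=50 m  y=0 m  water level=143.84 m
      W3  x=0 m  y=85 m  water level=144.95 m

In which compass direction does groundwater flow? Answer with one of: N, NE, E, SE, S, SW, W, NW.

SE

∂h/∂x = (143.84 − 144.25) / (50 − 0) = -0.008200
∂h/∂y = (144.95 − 144.25) / (85 − 0) = +0.008235
Flow = −∇h = (+0.008200 east, -0.008235 north), which points southeast.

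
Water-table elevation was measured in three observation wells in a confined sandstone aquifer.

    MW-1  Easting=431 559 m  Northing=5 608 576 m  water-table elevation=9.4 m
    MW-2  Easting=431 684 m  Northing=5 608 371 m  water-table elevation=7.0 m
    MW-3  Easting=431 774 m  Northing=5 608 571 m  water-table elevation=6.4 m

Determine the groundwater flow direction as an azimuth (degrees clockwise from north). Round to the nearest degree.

103°

Taking MW-1 as reference: MW-2−MW-1 = (125, -205, -2.4); MW-3−MW-1 = (215, -5, -3.0).
Determinant of the coordinate differences = 125·(-5) − 215·(-205) = 43450.
∂h/∂x = [(-2.4)·(-5) − (-3.0)·(-205)] / 43450 = -0.01388
∂h/∂y = [125·(-3.0) − 215·(-2.4)] / 43450 = +0.003245
Flow direction (−∇h) has components (+0.01388 E, -0.003245 N).
Azimuth = atan2(E, N) = atan2(+0.01388, -0.003245) = 103.2° ≈ 103°.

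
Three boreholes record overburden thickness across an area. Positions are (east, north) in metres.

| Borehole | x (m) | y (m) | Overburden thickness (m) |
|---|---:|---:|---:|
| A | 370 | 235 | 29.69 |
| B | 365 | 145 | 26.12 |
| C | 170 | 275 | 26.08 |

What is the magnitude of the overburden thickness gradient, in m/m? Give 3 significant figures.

With d = a·x + b·y + c and A as origin, the differences give:
  (-5)·a + (-90)·b = -3.57
  (-200)·a + 40·b = -3.61
Eliminate b (×40 and ×(-90), subtract): -18200·a = -467.700 → a = ∂d/∂x = +0.02570
Back-substitute: b = ∂d/∂y = +0.03824.
|∇f| = √(0.02570² + 0.03824²) = 0.04607 m/m

0.0461 m/m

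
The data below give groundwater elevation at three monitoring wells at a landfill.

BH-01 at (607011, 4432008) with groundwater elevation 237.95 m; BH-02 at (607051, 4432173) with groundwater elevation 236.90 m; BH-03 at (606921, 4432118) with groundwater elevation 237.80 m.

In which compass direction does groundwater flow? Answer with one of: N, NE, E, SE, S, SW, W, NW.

NE

With h = a·x + b·y + c and BH-01 as origin, the differences give:
  40·a + 165·b = -1.05
  (-90)·a + 110·b = -0.15
Eliminate b (×110 and ×165, subtract): 19250·a = -90.750 → a = ∂h/∂x = -0.004714
Back-substitute: b = ∂h/∂y = -0.005221.
Flow = −∇h = (+0.004714 east, +0.005221 north), which points northeast.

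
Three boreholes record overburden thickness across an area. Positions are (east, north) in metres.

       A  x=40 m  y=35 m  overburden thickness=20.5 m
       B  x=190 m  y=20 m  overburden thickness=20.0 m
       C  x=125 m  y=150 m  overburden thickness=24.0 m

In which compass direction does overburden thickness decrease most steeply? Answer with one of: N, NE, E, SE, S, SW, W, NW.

S

Differences from A: to B (Δx, Δy, Δh) = (150, -15, -0.5); to C = (85, 115, +3.5).
Solve a·Δx + b·Δy = Δd: det = 150·115 − 85·(-15) = 18525.
∂d/∂x = [(-0.5)·115 − (+3.5)·(-15)] / 18525 = -0.0002699
∂d/∂y = [150·(+3.5) − 85·(-0.5)] / 18525 = +0.03063
Steepest decrease is along −∇f = (+0.0002699 E, -0.03063 N) → south.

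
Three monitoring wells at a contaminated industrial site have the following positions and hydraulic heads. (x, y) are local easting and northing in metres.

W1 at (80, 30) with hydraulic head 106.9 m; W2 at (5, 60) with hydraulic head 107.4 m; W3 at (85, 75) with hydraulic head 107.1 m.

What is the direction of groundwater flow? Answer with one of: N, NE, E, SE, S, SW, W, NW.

SE

Taking W1 as reference: W2−W1 = (-75, 30, +0.5); W3−W1 = (5, 45, +0.2).
Solve a·Δx + b·Δy = Δh: det = (-75)·45 − 5·30 = -3525.
∂h/∂x = [(+0.5)·45 − (+0.2)·30] / -3525 = -0.004681
∂h/∂y = [(-75)·(+0.2) − 5·(+0.5)] / -3525 = +0.004965
Flow = −∇h = (+0.004681 east, -0.004965 north), which points southeast.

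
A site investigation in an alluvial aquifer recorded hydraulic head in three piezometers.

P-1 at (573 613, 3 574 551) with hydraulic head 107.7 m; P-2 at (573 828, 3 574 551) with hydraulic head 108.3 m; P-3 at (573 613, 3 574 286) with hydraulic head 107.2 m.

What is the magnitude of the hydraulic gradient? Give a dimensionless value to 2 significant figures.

∂h/∂x = (108.3 − 107.7) / (573828 − 573613) = +0.002791
∂h/∂y = (107.2 − 107.7) / (3574286 − 3574551) = +0.001887
|∇h| = √(0.002791² + 0.001887²) = 0.003369

0.0034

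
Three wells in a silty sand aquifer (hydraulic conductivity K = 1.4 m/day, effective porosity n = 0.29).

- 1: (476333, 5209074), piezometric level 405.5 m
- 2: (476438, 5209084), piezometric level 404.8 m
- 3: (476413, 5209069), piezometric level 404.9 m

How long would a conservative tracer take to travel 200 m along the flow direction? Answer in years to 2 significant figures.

13 years

With h = a·x + b·y + c and 1 as origin, the differences give:
  105·a + 10·b = -0.7
  80·a + (-5)·b = -0.6
Eliminate b (×(-5) and ×10, subtract): -1325·a = 9.50 → a = ∂h/∂x = -0.007170
Back-substitute: b = ∂h/∂y = +0.005283.
|∇h| = √(-0.007170² + 0.005283²) = 0.008906
Seepage velocity v = K·i/n = 1.4 × 0.008906 / 0.29 = 0.04299 m/day.
t = 200 / 0.04299 = 4652 days = 12.7 years.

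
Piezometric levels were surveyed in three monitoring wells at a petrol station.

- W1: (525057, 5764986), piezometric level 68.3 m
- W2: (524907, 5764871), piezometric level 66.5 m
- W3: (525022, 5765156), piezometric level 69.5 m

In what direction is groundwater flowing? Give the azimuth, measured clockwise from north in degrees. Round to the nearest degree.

Differences from W1: to W2 (Δx, Δy, Δh) = (-150, -115, -1.8); to W3 = (-35, 170, +1.2).
Solve a·Δx + b·Δy = Δh: det = (-150)·170 − (-35)·(-115) = -29525.
∂h/∂x = [(-1.8)·170 − (+1.2)·(-115)] / -29525 = +0.005690
∂h/∂y = [(-150)·(+1.2) − (-35)·(-1.8)] / -29525 = +0.008230
Flow direction (−∇h) has components (-0.005690 E, -0.008230 N).
Azimuth = atan2(E, N) = atan2(-0.005690, -0.008230) = 214.7° ≈ 215°.

215°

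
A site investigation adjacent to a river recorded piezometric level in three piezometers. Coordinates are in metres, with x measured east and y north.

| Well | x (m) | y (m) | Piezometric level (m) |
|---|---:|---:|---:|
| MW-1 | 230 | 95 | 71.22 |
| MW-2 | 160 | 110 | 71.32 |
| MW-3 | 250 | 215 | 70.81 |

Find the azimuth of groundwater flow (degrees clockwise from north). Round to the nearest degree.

034°

Taking MW-1 as reference: MW-2−MW-1 = (-70, 15, +0.10); MW-3−MW-1 = (20, 120, -0.41).
Solve a·Δx + b·Δy = Δh: det = (-70)·120 − 20·15 = -8700.
∂h/∂x = [(+0.10)·120 − (-0.41)·15] / -8700 = -0.002086
∂h/∂y = [(-70)·(-0.41) − 20·(+0.10)] / -8700 = -0.003069
Flow direction (−∇h) has components (+0.002086 E, +0.003069 N).
Azimuth = atan2(E, N) = atan2(+0.002086, +0.003069) = 34.2° ≈ 034°.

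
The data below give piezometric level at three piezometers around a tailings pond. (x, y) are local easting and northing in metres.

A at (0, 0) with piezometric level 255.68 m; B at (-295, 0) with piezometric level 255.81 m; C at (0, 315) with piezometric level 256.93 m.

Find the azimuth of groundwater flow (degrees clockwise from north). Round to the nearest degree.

∂h/∂x = (255.81 − 255.68) / (-295 − 0) = -0.0004407
∂h/∂y = (256.93 − 255.68) / (315 − 0) = +0.003968
Flow direction (−∇h) has components (+0.0004407 E, -0.003968 N).
Azimuth = atan2(E, N) = atan2(+0.0004407, -0.003968) = 173.7° ≈ 174°.

174°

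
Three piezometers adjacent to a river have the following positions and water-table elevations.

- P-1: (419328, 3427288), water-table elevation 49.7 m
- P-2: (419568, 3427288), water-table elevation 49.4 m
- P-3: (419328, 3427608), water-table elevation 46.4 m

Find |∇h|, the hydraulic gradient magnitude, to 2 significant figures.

0.010

∂h/∂x = (49.4 − 49.7) / (419568 − 419328) = -0.001250
∂h/∂y = (46.4 − 49.7) / (3427608 − 3427288) = -0.01031
|∇h| = √(-0.001250² + -0.01031²) = 0.01039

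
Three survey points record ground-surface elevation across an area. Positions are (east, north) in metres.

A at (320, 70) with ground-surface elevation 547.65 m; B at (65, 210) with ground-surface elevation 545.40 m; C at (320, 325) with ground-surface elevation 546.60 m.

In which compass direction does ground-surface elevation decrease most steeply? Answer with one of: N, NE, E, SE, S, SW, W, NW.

With z = a·x + b·y + c and A as origin, the differences give:
  (-255)·a + 140·b = -2.25
  0·a + 255·b = -1.05
Eliminate b (×255 and ×140, subtract): -65025·a = -426.750 → a = ∂z/∂x = +0.006563
Back-substitute: b = ∂z/∂y = -0.004118.
Steepest decrease is along −∇f = (-0.006563 E, +0.004118 N) → northwest.

NW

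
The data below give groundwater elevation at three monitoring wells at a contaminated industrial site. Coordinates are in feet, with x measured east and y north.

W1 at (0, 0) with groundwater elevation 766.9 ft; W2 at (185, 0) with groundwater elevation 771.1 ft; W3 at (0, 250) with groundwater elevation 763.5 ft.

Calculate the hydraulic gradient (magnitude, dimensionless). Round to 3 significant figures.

∂h/∂x = (771.1 − 766.9) / (185 − 0) = +0.02270
∂h/∂y = (763.5 − 766.9) / (250 − 0) = -0.01360
|∇h| = √(0.02270² + -0.01360²) = 0.02646

0.0265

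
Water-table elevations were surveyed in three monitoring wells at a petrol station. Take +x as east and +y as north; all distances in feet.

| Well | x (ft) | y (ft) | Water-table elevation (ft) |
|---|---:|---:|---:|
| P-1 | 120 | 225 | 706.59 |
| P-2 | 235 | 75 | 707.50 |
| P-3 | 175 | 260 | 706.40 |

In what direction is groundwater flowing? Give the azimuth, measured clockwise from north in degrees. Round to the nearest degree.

357°

Three-point gradient (reference P-1): Δ to P-2 = (115, -150, +0.91), Δ to P-3 = (55, 35, -0.19).
∂h/∂x = +0.0002729, ∂h/∂y = -0.005857 (det = 12275).
Flow direction (−∇h) has components (-0.0002729 E, +0.005857 N).
Azimuth = atan2(E, N) = atan2(-0.0002729, +0.005857) = 357.3° ≈ 357°.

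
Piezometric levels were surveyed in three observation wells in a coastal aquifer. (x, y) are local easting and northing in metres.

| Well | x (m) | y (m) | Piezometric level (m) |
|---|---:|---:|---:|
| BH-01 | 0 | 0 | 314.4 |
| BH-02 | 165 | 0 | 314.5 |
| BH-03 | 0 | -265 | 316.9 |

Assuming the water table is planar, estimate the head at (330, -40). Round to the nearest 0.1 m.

∂h/∂x = (314.5 − 314.4) / (165 − 0) = +0.0006061
∂h/∂y = (316.9 − 314.4) / (-265 − 0) = -0.009434
h(330, -40) = 314.4 + (+0.0006061)·(330) + (-0.009434)·(-40) = 314.4 +0.200 +0.377 = 314.977 m.

315.0 m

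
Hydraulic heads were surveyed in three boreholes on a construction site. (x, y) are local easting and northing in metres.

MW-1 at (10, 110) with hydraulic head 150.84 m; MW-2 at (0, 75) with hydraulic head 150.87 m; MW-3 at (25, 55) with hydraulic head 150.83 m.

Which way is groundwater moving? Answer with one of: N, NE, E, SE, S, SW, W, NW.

Differences from MW-1: to MW-2 (Δx, Δy, Δh) = (-10, -35, +0.03); to MW-3 = (15, -55, -0.01).
Determinant of the coordinate differences = (-10)·(-55) − 15·(-35) = 1075.
∂h/∂x = [(+0.03)·(-55) − (-0.01)·(-35)] / 1075 = -0.001860
∂h/∂y = [(-10)·(-0.01) − 15·(+0.03)] / 1075 = -0.0003256
Flow = −∇h = (+0.001860 east, +0.0003256 north), which points east.

E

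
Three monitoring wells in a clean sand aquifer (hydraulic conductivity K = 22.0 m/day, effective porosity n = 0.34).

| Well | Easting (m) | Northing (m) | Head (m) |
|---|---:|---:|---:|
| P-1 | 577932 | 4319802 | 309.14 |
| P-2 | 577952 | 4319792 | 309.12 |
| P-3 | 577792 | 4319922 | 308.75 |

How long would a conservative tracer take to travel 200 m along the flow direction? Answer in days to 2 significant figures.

250 days

Three-point gradient (reference P-1): Δ to P-2 = (20, -10, -0.02), Δ to P-3 = (-140, 120, -0.39).
∂h/∂x = -0.006300, ∂h/∂y = -0.01060 (det = 1000).
|∇h| = √(-0.006300² + -0.01060²) = 0.01233
Seepage velocity v = K·i/n = 22.0 × 0.01233 / 0.34 = 0.7978 m/day.
t = 200 / 0.7978 = 250.7 days.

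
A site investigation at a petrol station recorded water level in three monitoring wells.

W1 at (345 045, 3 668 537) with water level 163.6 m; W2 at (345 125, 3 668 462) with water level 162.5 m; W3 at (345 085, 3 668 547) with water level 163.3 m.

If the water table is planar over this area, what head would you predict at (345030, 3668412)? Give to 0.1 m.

With h = a·x + b·y + c and W1 as origin, the differences give:
  80·a + (-75)·b = -1.1
  40·a + 10·b = -0.3
Eliminate b (×10 and ×(-75), subtract): 3800·a = -33.50 → a = ∂h/∂x = -0.008816
Back-substitute: b = ∂h/∂y = +0.005263.
h(345030, 3668412) = 163.6 + (-0.008816)·(-15) + (+0.005263)·(-125) = 163.6 +0.132 -0.658 = 163.074 m.

163.1 m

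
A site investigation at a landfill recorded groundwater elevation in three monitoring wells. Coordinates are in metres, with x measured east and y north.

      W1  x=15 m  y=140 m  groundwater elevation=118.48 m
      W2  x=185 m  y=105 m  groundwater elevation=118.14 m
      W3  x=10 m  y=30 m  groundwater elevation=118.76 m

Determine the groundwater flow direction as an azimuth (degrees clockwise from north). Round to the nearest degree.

Differences from W1: to W2 (Δx, Δy, Δh) = (170, -35, -0.34); to W3 = (-5, -110, +0.28).
Solve a·Δx + b·Δy = Δh: det = 170·(-110) − (-5)·(-35) = -18875.
∂h/∂x = [(-0.34)·(-110) − (+0.28)·(-35)] / -18875 = -0.002501
∂h/∂y = [170·(+0.28) − (-5)·(-0.34)] / -18875 = -0.002432
Flow direction (−∇h) has components (+0.002501 E, +0.002432 N).
Azimuth = atan2(E, N) = atan2(+0.002501, +0.002432) = 45.8° ≈ 046°.

046°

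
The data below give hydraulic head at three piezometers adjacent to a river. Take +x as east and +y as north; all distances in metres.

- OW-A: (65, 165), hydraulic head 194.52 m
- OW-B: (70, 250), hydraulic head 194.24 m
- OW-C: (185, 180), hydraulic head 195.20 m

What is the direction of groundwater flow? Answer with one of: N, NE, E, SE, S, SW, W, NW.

NW

Three-point gradient (reference OW-A): Δ to OW-B = (5, 85, -0.28), Δ to OW-C = (120, 15, +0.68).
∂h/∂x = +0.006123, ∂h/∂y = -0.003654 (det = -10125).
Flow = −∇h = (-0.006123 east, +0.003654 north), which points northwest.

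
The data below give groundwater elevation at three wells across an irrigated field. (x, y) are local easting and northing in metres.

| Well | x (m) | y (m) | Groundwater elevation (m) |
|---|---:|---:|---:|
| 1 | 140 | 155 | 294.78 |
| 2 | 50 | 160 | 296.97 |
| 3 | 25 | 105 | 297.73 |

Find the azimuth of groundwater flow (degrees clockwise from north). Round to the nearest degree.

084°

With h = a·x + b·y + c and 1 as origin, the differences give:
  (-90)·a + 5·b = +2.19
  (-115)·a + (-50)·b = +2.95
Eliminate b (×(-50) and ×5, subtract): 5075·a = -124.250 → a = ∂h/∂x = -0.02448
Back-substitute: b = ∂h/∂y = -0.002690.
Flow direction (−∇h) has components (+0.02448 E, +0.002690 N).
Azimuth = atan2(E, N) = atan2(+0.02448, +0.002690) = 83.7° ≈ 084°.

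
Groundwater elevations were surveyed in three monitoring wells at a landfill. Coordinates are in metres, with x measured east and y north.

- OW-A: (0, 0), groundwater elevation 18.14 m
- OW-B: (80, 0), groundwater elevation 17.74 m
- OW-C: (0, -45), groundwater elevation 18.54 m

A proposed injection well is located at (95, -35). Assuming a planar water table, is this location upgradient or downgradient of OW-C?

∂h/∂x = (17.74 − 18.14) / (80 − 0) = -0.005000
∂h/∂y = (18.54 − 18.14) / (-45 − 0) = -0.008889
Head at (95, -35) = 18.14 + (-0.005000)·(95) + (-0.008889)·(-35) = 17.98 m.
That is lower than the 18.54 m at OW-C, so the point is downgradient.

downgradient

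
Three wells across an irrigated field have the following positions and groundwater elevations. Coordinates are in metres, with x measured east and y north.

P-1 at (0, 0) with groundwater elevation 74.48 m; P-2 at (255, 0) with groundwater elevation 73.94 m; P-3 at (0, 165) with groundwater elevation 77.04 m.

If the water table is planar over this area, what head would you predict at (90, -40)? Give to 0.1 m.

73.7 m

∂h/∂x = (73.94 − 74.48) / (255 − 0) = -0.002118
∂h/∂y = (77.04 − 74.48) / (165 − 0) = +0.01552
h(90, -40) = 74.48 + (-0.002118)·(90) + (+0.01552)·(-40) = 74.48 -0.191 -0.621 = 73.669 m.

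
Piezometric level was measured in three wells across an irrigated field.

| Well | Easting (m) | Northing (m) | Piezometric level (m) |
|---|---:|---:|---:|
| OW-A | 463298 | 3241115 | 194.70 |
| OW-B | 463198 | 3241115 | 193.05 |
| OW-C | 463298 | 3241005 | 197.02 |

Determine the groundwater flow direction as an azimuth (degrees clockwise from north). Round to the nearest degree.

∂h/∂x = (193.05 − 194.70) / (463198 − 463298) = +0.01650
∂h/∂y = (197.02 − 194.70) / (3241005 − 3241115) = -0.02109
Flow direction (−∇h) has components (-0.01650 E, +0.02109 N).
Azimuth = atan2(E, N) = atan2(-0.01650, +0.02109) = 322.0° ≈ 322°.

322°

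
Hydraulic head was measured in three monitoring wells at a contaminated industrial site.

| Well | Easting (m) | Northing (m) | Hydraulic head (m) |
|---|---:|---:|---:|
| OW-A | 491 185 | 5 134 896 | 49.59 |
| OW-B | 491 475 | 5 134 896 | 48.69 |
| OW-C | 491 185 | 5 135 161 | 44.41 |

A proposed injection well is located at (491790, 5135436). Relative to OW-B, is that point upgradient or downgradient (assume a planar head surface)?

downgradient

∂h/∂x = (48.69 − 49.59) / (491475 − 491185) = -0.003103
∂h/∂y = (44.41 − 49.59) / (5135161 − 5134896) = -0.01955
Head at (491790, 5135436) = 49.59 + (-0.003103)·(605) + (-0.01955)·(540) = 37.16 m.
That is lower than the 48.69 m at OW-B, so the point is downgradient.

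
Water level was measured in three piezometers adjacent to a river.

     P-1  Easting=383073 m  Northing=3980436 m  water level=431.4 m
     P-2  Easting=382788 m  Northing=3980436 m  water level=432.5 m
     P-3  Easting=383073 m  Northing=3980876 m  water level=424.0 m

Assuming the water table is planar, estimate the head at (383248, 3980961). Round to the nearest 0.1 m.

∂h/∂x = (432.5 − 431.4) / (382788 − 383073) = -0.003860
∂h/∂y = (424.0 − 431.4) / (3980876 − 3980436) = -0.01682
h(383248, 3980961) = 431.4 + (-0.003860)·(175) + (-0.01682)·(525) = 431.4 -0.675 -8.830 = 421.895 m.

421.9 m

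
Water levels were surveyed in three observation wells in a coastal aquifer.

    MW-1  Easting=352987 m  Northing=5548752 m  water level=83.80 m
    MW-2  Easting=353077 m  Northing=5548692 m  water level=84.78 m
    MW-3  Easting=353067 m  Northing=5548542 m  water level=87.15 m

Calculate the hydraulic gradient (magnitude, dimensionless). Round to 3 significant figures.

0.0158

With h = a·x + b·y + c and MW-1 as origin, the differences give:
  90·a + (-60)·b = +0.98
  80·a + (-210)·b = +3.35
Eliminate b (×(-210) and ×(-60), subtract): -14100·a = -4.800 → a = ∂h/∂x = +0.0003404
Back-substitute: b = ∂h/∂y = -0.01582.
|∇h| = √(0.0003404² + -0.01582²) = 0.01582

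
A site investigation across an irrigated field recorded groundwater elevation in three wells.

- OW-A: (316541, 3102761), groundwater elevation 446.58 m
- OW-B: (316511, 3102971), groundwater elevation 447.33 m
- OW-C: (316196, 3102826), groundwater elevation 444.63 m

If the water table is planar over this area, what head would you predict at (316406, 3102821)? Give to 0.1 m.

Taking OW-A as reference: OW-B−OW-A = (-30, 210, +0.75); OW-C−OW-A = (-345, 65, -1.95).
Solve a·Δx + b·Δy = Δh: det = (-30)·65 − (-345)·210 = 70500.
∂h/∂x = [(+0.75)·65 − (-1.95)·210] / 70500 = +0.006500
∂h/∂y = [(-30)·(-1.95) − (-345)·(+0.75)] / 70500 = +0.004500
h(316406, 3102821) = 446.58 + (+0.006500)·(-135) + (+0.004500)·(60) = 446.58 -0.877 +0.270 = 445.973 m.

446.0 m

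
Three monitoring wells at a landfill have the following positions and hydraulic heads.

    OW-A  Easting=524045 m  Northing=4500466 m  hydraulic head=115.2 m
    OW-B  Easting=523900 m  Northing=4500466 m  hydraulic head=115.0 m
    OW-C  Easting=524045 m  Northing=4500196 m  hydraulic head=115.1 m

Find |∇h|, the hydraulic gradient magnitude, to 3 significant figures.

∂h/∂x = (115.0 − 115.2) / (523900 − 524045) = +0.001379
∂h/∂y = (115.1 − 115.2) / (4500196 − 4500466) = +0.0003704
|∇h| = √(0.001379² + 0.0003704²) = 0.001428

0.00143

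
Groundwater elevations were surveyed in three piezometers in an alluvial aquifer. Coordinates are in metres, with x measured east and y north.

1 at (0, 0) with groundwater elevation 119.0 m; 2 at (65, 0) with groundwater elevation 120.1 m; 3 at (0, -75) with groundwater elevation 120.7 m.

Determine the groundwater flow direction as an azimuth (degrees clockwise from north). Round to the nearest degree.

323°

∂h/∂x = (120.1 − 119.0) / (65 − 0) = +0.01692
∂h/∂y = (120.7 − 119.0) / (-75 − 0) = -0.02267
Flow direction (−∇h) has components (-0.01692 E, +0.02267 N).
Azimuth = atan2(E, N) = atan2(-0.01692, +0.02267) = 323.3° ≈ 323°.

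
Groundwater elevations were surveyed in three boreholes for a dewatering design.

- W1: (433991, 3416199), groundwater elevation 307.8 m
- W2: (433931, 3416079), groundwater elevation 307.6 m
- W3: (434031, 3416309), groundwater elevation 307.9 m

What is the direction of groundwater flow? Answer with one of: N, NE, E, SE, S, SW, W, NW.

W

With h = a·x + b·y + c and W1 as origin, the differences give:
  (-60)·a + (-120)·b = -0.2
  40·a + 110·b = +0.1
Eliminate b (×110 and ×(-120), subtract): -1800·a = -10.00 → a = ∂h/∂x = +0.005556
Back-substitute: b = ∂h/∂y = -0.001111.
Flow = −∇h = (-0.005556 east, +0.001111 north), which points west.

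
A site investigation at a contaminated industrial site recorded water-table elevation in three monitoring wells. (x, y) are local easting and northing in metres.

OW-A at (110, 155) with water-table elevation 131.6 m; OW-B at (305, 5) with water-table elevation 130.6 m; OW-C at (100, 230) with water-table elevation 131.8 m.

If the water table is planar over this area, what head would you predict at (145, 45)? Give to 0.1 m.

131.2 m

Differences from OW-A: to OW-B (Δx, Δy, Δh) = (195, -150, -1.0); to OW-C = (-10, 75, +0.2).
Solve a·Δx + b·Δy = Δh: det = 195·75 − (-10)·(-150) = 13125.
∂h/∂x = [(-1.0)·75 − (+0.2)·(-150)] / 13125 = -0.003429
∂h/∂y = [195·(+0.2) − (-10)·(-1.0)] / 13125 = +0.002210
h(145, 45) = 131.6 + (-0.003429)·(35) + (+0.002210)·(-110) = 131.6 -0.120 -0.243 = 131.237 m.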